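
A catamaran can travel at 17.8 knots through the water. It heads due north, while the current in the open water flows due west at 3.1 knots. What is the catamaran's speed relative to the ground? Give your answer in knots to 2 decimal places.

18.07 knots

Taking east as x and north as y: velocity relative to the water = (0.000, 17.800) knots; the water relative to ground = (-3.100, 0.000) knots.
Velocity relative to ground = (0.000, 17.800) + (-3.100, 0.000) = (-3.100, 17.800) knots.
Speed = |(-3.100, 17.800)| = 18.068 knots.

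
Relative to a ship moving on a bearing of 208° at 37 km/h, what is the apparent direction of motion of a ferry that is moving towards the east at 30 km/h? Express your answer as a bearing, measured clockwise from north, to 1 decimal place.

Taking east as x and north as y: ferry velocity = (30.000, 0.000) km/h; ship velocity = (-17.370, -32.669) km/h.
Velocity of ferry relative to ship = (30.000, 0.000) − (-17.370, -32.669) = (47.370, 32.669) km/h.
Bearing = atan2(47.37, 32.67) = 55.41° clockwise from north.

055.4°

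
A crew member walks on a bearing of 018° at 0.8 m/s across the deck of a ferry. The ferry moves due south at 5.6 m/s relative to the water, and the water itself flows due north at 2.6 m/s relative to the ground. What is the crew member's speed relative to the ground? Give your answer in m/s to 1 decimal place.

2.3 m/s

In east/north components (m/s): crew member relative to ferry = (0.247, 0.761); ferry relative to water = (0.000, -5.600); water relative to ground = (0.000, 2.600).
Sum = (0.247, -2.239) m/s.
Speed = |(0.247, -2.239)| = 2.253 m/s.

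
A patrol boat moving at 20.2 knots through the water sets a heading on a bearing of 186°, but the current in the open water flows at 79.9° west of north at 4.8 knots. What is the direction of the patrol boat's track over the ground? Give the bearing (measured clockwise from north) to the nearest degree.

200°

Taking east as x and north as y: velocity relative to the water = (-2.111, -20.089) knots; the water relative to ground = (-4.726, 0.842) knots.
Velocity relative to ground = (-2.111, -20.089) + (-4.726, 0.842) = (-6.837, -19.248) knots.
Bearing = atan2(-6.84, -19.25) = 199.56° clockwise from north.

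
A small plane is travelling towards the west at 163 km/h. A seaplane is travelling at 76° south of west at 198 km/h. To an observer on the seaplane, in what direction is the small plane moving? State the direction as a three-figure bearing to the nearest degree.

329°

Taking east as x and north as y: small plane velocity = (-163.000, 0.000) km/h; seaplane velocity = (-47.901, -192.119) km/h.
Velocity of small plane relative to seaplane = (-163.000, 0.000) − (-47.901, -192.119) = (-115.099, 192.119) km/h.
Bearing = atan2(-115.10, 192.12) = 329.07° clockwise from north.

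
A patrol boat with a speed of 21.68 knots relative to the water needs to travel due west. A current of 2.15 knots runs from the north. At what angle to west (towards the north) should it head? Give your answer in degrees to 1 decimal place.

The current pushes perpendicular to the desired track; the heading must have a component into the current equal to 2.15 knots: 21.68 sin θ = 2.15.
sin θ = 0.0992, so θ = 5.691°.

5.7°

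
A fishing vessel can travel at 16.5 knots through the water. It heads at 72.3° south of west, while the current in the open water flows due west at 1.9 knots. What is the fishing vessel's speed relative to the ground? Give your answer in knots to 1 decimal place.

17.2 knots

Taking east as x and north as y: velocity relative to the water = (-5.017, -15.719) knots; the water relative to ground = (-1.900, 0.000) knots.
Velocity relative to ground = (-5.017, -15.719) + (-1.900, 0.000) = (-6.917, -15.719) knots.
Speed = |(-6.917, -15.719)| = 17.173 knots.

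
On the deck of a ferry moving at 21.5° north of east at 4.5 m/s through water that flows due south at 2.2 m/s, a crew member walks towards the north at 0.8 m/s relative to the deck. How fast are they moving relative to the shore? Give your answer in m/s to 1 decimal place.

In east/north components (m/s): crew member relative to ferry = (0.000, 0.800); ferry relative to water = (4.187, 1.649); water relative to ground = (0.000, -2.200).
Sum = (4.187, 0.249) m/s.
Speed = |(4.187, 0.249)| = 4.194 m/s.

4.2 m/s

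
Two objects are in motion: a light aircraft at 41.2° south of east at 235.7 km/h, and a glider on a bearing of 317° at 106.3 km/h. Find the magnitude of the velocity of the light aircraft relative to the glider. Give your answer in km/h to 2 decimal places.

341.62 km/h

Taking east as x and north as y: light aircraft velocity = (177.344, -155.253) km/h; glider velocity = (-72.496, 77.743) km/h.
Velocity of light aircraft relative to glider = (177.344, -155.253) − (-72.496, 77.743) = (249.841, -232.996) km/h.
Magnitude = |(249.841, -232.996)| = 341.625 km/h.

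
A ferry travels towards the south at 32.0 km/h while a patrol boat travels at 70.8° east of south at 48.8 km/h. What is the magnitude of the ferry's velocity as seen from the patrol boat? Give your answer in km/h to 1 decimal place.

48.8 km/h

Taking east as x and north as y: ferry velocity = (0.000, -32.000) km/h; patrol boat velocity = (46.086, -16.049) km/h.
Velocity of ferry relative to patrol boat = (0.000, -32.000) − (46.086, -16.049) = (-46.086, -15.951) km/h.
Magnitude = |(-46.086, -15.951)| = 48.768 km/h.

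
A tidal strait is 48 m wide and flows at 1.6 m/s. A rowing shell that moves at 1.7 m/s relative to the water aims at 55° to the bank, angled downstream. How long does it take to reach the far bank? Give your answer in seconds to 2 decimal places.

The component of the rowing shell's velocity perpendicular to the bank is 1.7 × sin 55° = 1.393 m/s.
The flow acts along the bank and has no component across it.
Time = 48 / 1.393 = 34.469 s.

34.47 s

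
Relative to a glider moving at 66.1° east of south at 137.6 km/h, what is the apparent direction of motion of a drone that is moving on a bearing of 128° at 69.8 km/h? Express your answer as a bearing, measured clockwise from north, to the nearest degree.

Taking east as x and north as y: drone velocity = (55.003, -42.973) km/h; glider velocity = (125.801, -55.747) km/h.
Velocity of drone relative to glider = (55.003, -42.973) − (125.801, -55.747) = (-70.798, 12.774) km/h.
Bearing = atan2(-70.80, 12.77) = 280.23° clockwise from north.

280°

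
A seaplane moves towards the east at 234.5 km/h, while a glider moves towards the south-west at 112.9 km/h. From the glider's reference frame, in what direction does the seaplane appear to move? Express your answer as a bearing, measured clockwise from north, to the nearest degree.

Taking east as x and north as y: seaplane velocity = (234.500, 0.000) km/h; glider velocity = (-79.832, -79.832) km/h.
Velocity of seaplane relative to glider = (234.500, 0.000) − (-79.832, -79.832) = (314.332, 79.832) km/h.
Bearing = atan2(314.33, 79.83) = 75.75° clockwise from north.

076°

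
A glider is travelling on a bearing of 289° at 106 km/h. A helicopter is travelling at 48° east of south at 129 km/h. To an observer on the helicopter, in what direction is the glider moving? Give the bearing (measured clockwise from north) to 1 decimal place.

301.6°

Taking east as x and north as y: glider velocity = (-100.225, 34.510) km/h; helicopter velocity = (95.866, -86.318) km/h.
Velocity of glider relative to helicopter = (-100.225, 34.510) − (95.866, -86.318) = (-196.091, 120.828) km/h.
Bearing = atan2(-196.09, 120.83) = 301.64° clockwise from north.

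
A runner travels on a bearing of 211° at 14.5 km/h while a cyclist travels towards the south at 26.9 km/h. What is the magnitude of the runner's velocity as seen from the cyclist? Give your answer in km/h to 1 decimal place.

Taking east as x and north as y: runner velocity = (-7.468, -12.429) km/h; cyclist velocity = (0.000, -26.900) km/h.
Velocity of runner relative to cyclist = (-7.468, -12.429) − (0.000, -26.900) = (-7.468, 14.471) km/h.
Magnitude = |(-7.468, 14.471)| = 16.284 km/h.

16.3 km/h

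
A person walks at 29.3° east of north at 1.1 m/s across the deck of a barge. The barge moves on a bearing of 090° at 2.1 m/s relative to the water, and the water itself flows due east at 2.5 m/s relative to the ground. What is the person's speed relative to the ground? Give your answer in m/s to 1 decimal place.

In east/north components (m/s): person relative to barge = (0.538, 0.959); barge relative to water = (2.100, 0.000); water relative to ground = (2.500, 0.000).
Sum = (5.138, 0.959) m/s.
Speed = |(5.138, 0.959)| = 5.227 m/s.

5.2 m/s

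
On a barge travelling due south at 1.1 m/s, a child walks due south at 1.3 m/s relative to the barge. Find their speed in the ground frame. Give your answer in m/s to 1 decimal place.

Taking east as x and north as y: barge velocity = (0.000, -1.100) m/s; child velocity relative to barge = (0.000, -1.300) m/s.
Velocity relative to ground = (0.000, -1.100) + (0.000, -1.300) = (0.000, -2.400) m/s.
Speed = |(0.000, -2.400)| = 2.400 m/s.

2.4 m/s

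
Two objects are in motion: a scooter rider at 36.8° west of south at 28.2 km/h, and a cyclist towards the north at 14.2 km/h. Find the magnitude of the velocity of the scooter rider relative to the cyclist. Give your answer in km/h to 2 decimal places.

40.47 km/h

Taking east as x and north as y: scooter rider velocity = (-16.892, -22.581) km/h; cyclist velocity = (0.000, 14.200) km/h.
Velocity of scooter rider relative to cyclist = (-16.892, -22.581) − (0.000, 14.200) = (-16.892, -36.781) km/h.
Magnitude = |(-16.892, -36.781)| = 40.474 km/h.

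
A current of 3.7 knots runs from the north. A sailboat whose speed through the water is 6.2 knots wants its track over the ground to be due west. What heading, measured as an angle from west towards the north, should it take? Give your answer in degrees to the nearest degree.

The current pushes perpendicular to the desired track; the heading must have a component into the current equal to 3.7 knots: 6.2 sin θ = 3.7.
sin θ = 0.5968, so θ = 36.639°.

37°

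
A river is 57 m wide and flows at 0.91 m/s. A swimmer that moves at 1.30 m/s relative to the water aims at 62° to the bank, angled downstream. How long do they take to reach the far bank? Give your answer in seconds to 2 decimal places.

The component of the swimmer's velocity perpendicular to the bank is 1.30 × sin 62° = 1.148 m/s.
The current is parallel to the bank, so it does not affect the crossing time.
Time = 57 / 1.148 = 49.659 s.

49.66 s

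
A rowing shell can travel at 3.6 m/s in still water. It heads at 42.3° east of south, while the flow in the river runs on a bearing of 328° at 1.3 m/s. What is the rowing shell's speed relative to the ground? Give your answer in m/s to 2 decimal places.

2.33 m/s

Taking east as x and north as y: velocity relative to the water = (2.423, -2.663) m/s; the water relative to ground = (-0.689, 1.102) m/s.
Velocity relative to ground = (2.423, -2.663) + (-0.689, 1.102) = (1.734, -1.560) m/s.
Speed = |(1.734, -1.560)| = 2.333 m/s.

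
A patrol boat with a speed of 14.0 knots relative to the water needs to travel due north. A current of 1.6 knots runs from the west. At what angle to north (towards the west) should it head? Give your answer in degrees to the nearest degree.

The current pushes perpendicular to the desired track; the heading must have a component into the current equal to 1.6 knots: 14.0 sin θ = 1.6.
sin θ = 0.1143, so θ = 6.562°.

7°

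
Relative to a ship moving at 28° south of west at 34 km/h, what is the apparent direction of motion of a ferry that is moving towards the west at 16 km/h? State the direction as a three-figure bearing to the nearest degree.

041°

Taking east as x and north as y: ferry velocity = (-16.000, 0.000) km/h; ship velocity = (-30.020, -15.962) km/h.
Velocity of ferry relative to ship = (-16.000, 0.000) − (-30.020, -15.962) = (14.020, 15.962) km/h.
Bearing = atan2(14.02, 15.96) = 41.29° clockwise from north.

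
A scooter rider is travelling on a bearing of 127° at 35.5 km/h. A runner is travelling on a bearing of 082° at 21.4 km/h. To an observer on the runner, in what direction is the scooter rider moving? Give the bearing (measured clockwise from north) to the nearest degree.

164°

Taking east as x and north as y: scooter rider velocity = (28.352, -21.364) km/h; runner velocity = (21.192, 2.978) km/h.
Velocity of scooter rider relative to runner = (28.352, -21.364) − (21.192, 2.978) = (7.160, -24.343) km/h.
Bearing = atan2(7.16, -24.34) = 163.61° clockwise from north.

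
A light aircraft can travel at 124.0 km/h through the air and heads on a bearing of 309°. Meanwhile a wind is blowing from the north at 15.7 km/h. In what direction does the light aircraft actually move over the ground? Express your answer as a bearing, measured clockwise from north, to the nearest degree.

Taking east as x and north as y: velocity relative to the air = (-96.366, 78.036) km/h; the air relative to ground = (0.000, -15.700) km/h.
Velocity relative to ground = (-96.366, 78.036) + (0.000, -15.700) = (-96.366, 62.336) km/h.
Bearing = atan2(-96.37, 62.34) = 302.90° clockwise from north.

303°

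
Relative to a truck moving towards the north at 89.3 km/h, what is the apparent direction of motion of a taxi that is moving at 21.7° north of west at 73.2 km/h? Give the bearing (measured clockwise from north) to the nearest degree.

228°

Taking east as x and north as y: taxi velocity = (-68.013, 27.065) km/h; truck velocity = (0.000, 89.300) km/h.
Velocity of taxi relative to truck = (-68.013, 27.065) − (0.000, 89.300) = (-68.013, -62.235) km/h.
Bearing = atan2(-68.01, -62.23) = 227.54° clockwise from north.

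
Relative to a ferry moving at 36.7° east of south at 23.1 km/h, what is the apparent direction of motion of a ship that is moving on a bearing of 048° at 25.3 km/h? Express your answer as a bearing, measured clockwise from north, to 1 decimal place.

Taking east as x and north as y: ship velocity = (18.802, 16.929) km/h; ferry velocity = (13.805, -18.521) km/h.
Velocity of ship relative to ferry = (18.802, 16.929) − (13.805, -18.521) = (4.996, 35.450) km/h.
Bearing = atan2(5.00, 35.45) = 8.02° clockwise from north.

008.0°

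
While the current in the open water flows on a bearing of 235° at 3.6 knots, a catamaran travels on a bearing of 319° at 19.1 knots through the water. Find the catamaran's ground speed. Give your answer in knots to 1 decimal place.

Taking east as x and north as y: velocity relative to the water = (-12.531, 14.415) knots; the water relative to ground = (-2.949, -2.065) knots.
Velocity relative to ground = (-12.531, 14.415) + (-2.949, -2.065) = (-15.480, 12.350) knots.
Speed = |(-15.480, 12.350)| = 19.803 knots.

19.8 knots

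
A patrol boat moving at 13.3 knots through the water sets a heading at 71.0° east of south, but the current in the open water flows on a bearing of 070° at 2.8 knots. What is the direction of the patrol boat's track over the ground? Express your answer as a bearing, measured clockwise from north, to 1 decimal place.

102.5°

Taking east as x and north as y: velocity relative to the water = (12.575, -4.330) knots; the water relative to ground = (2.631, 0.958) knots.
Velocity relative to ground = (12.575, -4.330) + (2.631, 0.958) = (15.207, -3.372) knots.
Bearing = atan2(15.21, -3.37) = 102.50° clockwise from north.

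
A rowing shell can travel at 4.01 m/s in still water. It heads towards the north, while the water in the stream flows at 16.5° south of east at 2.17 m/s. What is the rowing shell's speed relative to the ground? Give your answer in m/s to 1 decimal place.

Taking east as x and north as y: velocity relative to the water = (0.000, 4.010) m/s; the water relative to ground = (2.081, -0.616) m/s.
Velocity relative to ground = (0.000, 4.010) + (2.081, -0.616) = (2.081, 3.394) m/s.
Speed = |(2.081, 3.394)| = 3.981 m/s.

4.0 m/s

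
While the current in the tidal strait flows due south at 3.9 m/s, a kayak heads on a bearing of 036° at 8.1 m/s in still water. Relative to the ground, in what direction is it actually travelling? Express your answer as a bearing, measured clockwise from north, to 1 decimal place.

Taking east as x and north as y: velocity relative to the water = (4.761, 6.553) m/s; the water relative to ground = (0.000, -3.900) m/s.
Velocity relative to ground = (4.761, 6.553) + (0.000, -3.900) = (4.761, 2.653) m/s.
Bearing = atan2(4.76, 2.65) = 60.87° clockwise from north.

060.9°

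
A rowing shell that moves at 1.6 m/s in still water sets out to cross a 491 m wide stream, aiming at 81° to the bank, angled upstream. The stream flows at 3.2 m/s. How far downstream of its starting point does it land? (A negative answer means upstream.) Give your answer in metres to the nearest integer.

916 m

Perpendicular speed = 1.580 m/s; crossing time = 491 / 1.580 = 310.700 s.
Net downstream speed = 2.950 m/s.
Drift = 2.950 × 310.700 = 916.474 m (downstream).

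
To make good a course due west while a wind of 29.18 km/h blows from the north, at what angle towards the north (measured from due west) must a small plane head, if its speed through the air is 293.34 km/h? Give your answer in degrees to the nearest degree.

6°

The wind pushes perpendicular to the desired track; the heading must have a component into the wind equal to 29.18 km/h: 293.34 sin θ = 29.18.
sin θ = 0.0995, so θ = 5.709°.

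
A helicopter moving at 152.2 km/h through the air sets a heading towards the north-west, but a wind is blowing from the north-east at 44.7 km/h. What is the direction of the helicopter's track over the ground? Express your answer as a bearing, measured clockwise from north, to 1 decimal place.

Taking east as x and north as y: velocity relative to the air = (-107.622, 107.622) km/h; the air relative to ground = (-31.608, -31.608) km/h.
Velocity relative to ground = (-107.622, 107.622) + (-31.608, -31.608) = (-139.229, 76.014) km/h.
Bearing = atan2(-139.23, 76.01) = 298.63° clockwise from north.

298.6°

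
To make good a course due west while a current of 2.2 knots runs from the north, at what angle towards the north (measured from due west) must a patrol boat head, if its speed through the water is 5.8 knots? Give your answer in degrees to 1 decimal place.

22.3°

The current pushes perpendicular to the desired track; the heading must have a component into the current equal to 2.2 knots: 5.8 sin θ = 2.2.
sin θ = 0.3793, so θ = 22.291°.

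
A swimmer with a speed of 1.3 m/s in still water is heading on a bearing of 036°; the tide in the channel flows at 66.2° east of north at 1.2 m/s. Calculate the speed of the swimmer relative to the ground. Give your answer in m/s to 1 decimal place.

2.4 m/s

Taking east as x and north as y: velocity relative to the water = (0.764, 1.052) m/s; the water relative to ground = (1.098, 0.484) m/s.
Velocity relative to ground = (0.764, 1.052) + (1.098, 0.484) = (1.862, 1.536) m/s.
Speed = |(1.862, 1.536)| = 2.414 m/s.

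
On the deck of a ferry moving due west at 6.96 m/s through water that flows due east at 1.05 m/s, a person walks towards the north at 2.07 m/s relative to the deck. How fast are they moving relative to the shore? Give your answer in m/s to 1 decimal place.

6.3 m/s

In east/north components (m/s): person relative to ferry = (0.000, 2.070); ferry relative to water = (-6.960, 0.000); water relative to ground = (1.050, 0.000).
Sum = (-5.910, 2.070) m/s.
Speed = |(-5.910, 2.070)| = 6.262 m/s.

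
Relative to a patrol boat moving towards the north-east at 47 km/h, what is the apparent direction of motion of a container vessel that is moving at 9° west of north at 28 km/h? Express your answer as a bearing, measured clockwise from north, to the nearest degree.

Taking east as x and north as y: container vessel velocity = (-4.380, 27.655) km/h; patrol boat velocity = (33.234, 33.234) km/h.
Velocity of container vessel relative to patrol boat = (-4.380, 27.655) − (33.234, 33.234) = (-37.614, -5.579) km/h.
Bearing = atan2(-37.61, -5.58) = 261.56° clockwise from north.

262°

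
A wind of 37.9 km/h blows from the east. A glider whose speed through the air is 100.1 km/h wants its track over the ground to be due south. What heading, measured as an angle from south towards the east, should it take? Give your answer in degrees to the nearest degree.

The wind pushes perpendicular to the desired track; the heading must have a component into the wind equal to 37.9 km/h: 100.1 sin θ = 37.9.
sin θ = 0.3786, so θ = 22.248°.

22°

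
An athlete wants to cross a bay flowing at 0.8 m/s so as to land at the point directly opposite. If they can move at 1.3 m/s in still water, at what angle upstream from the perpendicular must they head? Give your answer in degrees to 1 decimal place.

To cancel the current, the upstream component of the athlete's velocity must equal the flow: 1.3 sin θ = 0.8.
sin θ = 0.8 / 1.3 = 0.6154.
θ = arcsin(0.6154) = 37.980°.

38.0°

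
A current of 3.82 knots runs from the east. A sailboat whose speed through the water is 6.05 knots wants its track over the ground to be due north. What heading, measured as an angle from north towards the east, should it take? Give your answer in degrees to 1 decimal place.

The current pushes perpendicular to the desired track; the heading must have a component into the current equal to 3.82 knots: 6.05 sin θ = 3.82.
sin θ = 0.6314, so θ = 39.154°.

39.2°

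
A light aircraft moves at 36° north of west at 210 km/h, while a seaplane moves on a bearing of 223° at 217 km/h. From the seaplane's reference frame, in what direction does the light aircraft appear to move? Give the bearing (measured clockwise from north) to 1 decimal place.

355.6°

Taking east as x and north as y: light aircraft velocity = (-169.894, 123.435) km/h; seaplane velocity = (-147.994, -158.704) km/h.
Velocity of light aircraft relative to seaplane = (-169.894, 123.435) − (-147.994, -158.704) = (-21.900, 282.139) km/h.
Bearing = atan2(-21.90, 282.14) = 355.56° clockwise from north.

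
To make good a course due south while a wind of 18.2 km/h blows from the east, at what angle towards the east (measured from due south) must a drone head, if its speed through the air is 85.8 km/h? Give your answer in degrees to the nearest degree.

12°

The wind pushes perpendicular to the desired track; the heading must have a component into the wind equal to 18.2 km/h: 85.8 sin θ = 18.2.
sin θ = 0.2121, so θ = 12.247°.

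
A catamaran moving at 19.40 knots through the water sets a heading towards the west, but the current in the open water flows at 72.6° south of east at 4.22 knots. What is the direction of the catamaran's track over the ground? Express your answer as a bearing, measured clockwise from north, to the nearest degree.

257°

Taking east as x and north as y: velocity relative to the water = (-19.400, 0.000) knots; the water relative to ground = (1.262, -4.027) knots.
Velocity relative to ground = (-19.400, 0.000) + (1.262, -4.027) = (-18.138, -4.027) knots.
Bearing = atan2(-18.14, -4.03) = 257.48° clockwise from north.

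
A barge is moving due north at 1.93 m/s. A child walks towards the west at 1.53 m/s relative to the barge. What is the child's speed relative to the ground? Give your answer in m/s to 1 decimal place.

Taking east as x and north as y: barge velocity = (0.000, 1.930) m/s; child velocity relative to barge = (-1.530, 0.000) m/s.
Velocity relative to ground = (0.000, 1.930) + (-1.530, 0.000) = (-1.530, 1.930) m/s.
Speed = |(-1.530, 1.930)| = 2.463 m/s.

2.5 m/s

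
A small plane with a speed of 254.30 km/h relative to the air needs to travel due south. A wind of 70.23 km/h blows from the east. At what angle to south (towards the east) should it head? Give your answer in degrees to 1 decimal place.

The wind pushes perpendicular to the desired track; the heading must have a component into the wind equal to 70.23 km/h: 254.30 sin θ = 70.23.
sin θ = 0.2762, so θ = 16.032°.

16.0°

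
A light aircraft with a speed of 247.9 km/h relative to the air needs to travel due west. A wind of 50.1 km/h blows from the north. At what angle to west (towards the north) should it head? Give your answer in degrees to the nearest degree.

The wind pushes perpendicular to the desired track; the heading must have a component into the wind equal to 50.1 km/h: 247.9 sin θ = 50.1.
sin θ = 0.2021, so θ = 11.660°.

12°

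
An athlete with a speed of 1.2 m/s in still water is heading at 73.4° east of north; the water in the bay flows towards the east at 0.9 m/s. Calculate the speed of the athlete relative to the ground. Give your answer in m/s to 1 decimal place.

Taking east as x and north as y: velocity relative to the water = (1.150, 0.343) m/s; the water relative to ground = (0.900, 0.000) m/s.
Velocity relative to ground = (1.150, 0.343) + (0.900, 0.000) = (2.050, 0.343) m/s.
Speed = |(2.050, 0.343)| = 2.078 m/s.

2.1 m/s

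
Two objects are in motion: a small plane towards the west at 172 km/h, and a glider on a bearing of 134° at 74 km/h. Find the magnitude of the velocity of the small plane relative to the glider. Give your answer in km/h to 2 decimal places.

231.02 km/h

Taking east as x and north as y: small plane velocity = (-172.000, 0.000) km/h; glider velocity = (53.231, -51.405) km/h.
Velocity of small plane relative to glider = (-172.000, 0.000) − (53.231, -51.405) = (-225.231, 51.405) km/h.
Magnitude = |(-225.231, 51.405)| = 231.023 km/h.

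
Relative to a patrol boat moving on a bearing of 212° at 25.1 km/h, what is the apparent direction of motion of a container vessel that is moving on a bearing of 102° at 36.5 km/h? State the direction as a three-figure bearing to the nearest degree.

074°

Taking east as x and north as y: container vessel velocity = (35.702, -7.589) km/h; patrol boat velocity = (-13.301, -21.286) km/h.
Velocity of container vessel relative to patrol boat = (35.702, -7.589) − (-13.301, -21.286) = (49.003, 13.697) km/h.
Bearing = atan2(49.00, 13.70) = 74.38° clockwise from north.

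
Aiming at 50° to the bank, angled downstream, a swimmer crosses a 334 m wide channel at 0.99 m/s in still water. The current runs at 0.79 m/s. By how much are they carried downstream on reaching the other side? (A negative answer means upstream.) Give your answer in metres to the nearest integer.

Perpendicular speed = 0.758 m/s; crossing time = 334 / 0.758 = 440.410 s.
Net downstream speed = 1.426 m/s.
Drift = 1.426 × 440.410 = 628.183 m (downstream).

628 m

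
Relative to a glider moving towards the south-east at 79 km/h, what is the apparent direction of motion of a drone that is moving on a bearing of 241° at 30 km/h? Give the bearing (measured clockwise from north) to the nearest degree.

297°

Taking east as x and north as y: drone velocity = (-26.239, -14.544) km/h; glider velocity = (55.861, -55.861) km/h.
Velocity of drone relative to glider = (-26.239, -14.544) − (55.861, -55.861) = (-82.100, 41.317) km/h.
Bearing = atan2(-82.10, 41.32) = 296.71° clockwise from north.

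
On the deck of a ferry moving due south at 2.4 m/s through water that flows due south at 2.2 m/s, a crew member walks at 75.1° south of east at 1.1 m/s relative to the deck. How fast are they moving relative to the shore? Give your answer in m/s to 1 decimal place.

5.7 m/s

In east/north components (m/s): crew member relative to ferry = (0.283, -1.063); ferry relative to water = (0.000, -2.400); water relative to ground = (0.000, -2.200).
Sum = (0.283, -5.663) m/s.
Speed = |(0.283, -5.663)| = 5.670 m/s.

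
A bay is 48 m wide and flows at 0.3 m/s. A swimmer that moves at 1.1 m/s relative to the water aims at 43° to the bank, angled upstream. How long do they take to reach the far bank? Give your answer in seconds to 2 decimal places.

The component of the swimmer's velocity perpendicular to the bank is 1.1 × sin 43° = 0.750 m/s.
The current is parallel to the bank, so it does not affect the crossing time.
Time = 48 / 0.750 = 63.983 s.

63.98 s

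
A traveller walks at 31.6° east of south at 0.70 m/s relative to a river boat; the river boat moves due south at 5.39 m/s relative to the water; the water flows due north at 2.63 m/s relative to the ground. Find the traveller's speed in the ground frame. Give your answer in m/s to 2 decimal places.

In east/north components (m/s): traveller relative to river boat = (0.367, -0.596); river boat relative to water = (0.000, -5.390); water relative to ground = (0.000, 2.630).
Sum = (0.367, -3.356) m/s.
Speed = |(0.367, -3.356)| = 3.376 m/s.

3.38 m/s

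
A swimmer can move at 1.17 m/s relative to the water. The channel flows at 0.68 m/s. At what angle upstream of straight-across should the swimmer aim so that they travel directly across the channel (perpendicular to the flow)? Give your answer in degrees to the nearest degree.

36°

To cancel the current, the upstream component of the swimmer's velocity must equal the flow: 1.17 sin θ = 0.68.
sin θ = 0.68 / 1.17 = 0.5812.
θ = arcsin(0.5812) = 35.535°.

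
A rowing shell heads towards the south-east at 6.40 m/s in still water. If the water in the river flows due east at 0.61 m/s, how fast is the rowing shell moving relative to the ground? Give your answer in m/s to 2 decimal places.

Taking east as x and north as y: velocity relative to the water = (4.525, -4.525) m/s; the water relative to ground = (0.610, 0.000) m/s.
Velocity relative to ground = (4.525, -4.525) + (0.610, 0.000) = (5.135, -4.525) m/s.
Speed = |(5.135, -4.525)| = 6.845 m/s.

6.84 m/s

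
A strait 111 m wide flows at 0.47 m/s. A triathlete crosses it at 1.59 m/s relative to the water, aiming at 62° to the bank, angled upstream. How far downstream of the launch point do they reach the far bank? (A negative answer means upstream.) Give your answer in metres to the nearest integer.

Perpendicular speed = 1.404 m/s; crossing time = 111 / 1.404 = 79.066 s.
Net downstream speed = -0.276 m/s.
Drift = -0.276 × 79.066 = -21.859 m (upstream).

-22 m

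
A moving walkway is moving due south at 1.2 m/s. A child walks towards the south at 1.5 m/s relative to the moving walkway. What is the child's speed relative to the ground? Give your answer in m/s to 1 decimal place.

2.7 m/s

Taking east as x and north as y: moving walkway velocity = (0.000, -1.200) m/s; child velocity relative to moving walkway = (0.000, -1.500) m/s.
Velocity relative to ground = (0.000, -1.200) + (0.000, -1.500) = (0.000, -2.700) m/s.
Speed = |(0.000, -2.700)| = 2.700 m/s.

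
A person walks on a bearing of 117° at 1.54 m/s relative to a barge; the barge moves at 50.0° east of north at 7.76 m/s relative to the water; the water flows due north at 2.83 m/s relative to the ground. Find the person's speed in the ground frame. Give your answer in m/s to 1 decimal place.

In east/north components (m/s): person relative to barge = (1.372, -0.699); barge relative to water = (5.945, 4.988); water relative to ground = (0.000, 2.830).
Sum = (7.317, 7.119) m/s.
Speed = |(7.317, 7.119)| = 10.208 m/s.

10.2 m/s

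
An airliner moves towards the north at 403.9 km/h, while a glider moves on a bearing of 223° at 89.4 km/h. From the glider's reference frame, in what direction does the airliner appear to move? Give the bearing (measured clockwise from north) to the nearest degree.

Taking east as x and north as y: airliner velocity = (0.000, 403.900) km/h; glider velocity = (-60.971, -65.383) km/h.
Velocity of airliner relative to glider = (0.000, 403.900) − (-60.971, -65.383) = (60.971, 469.283) km/h.
Bearing = atan2(60.97, 469.28) = 7.40° clockwise from north.

007°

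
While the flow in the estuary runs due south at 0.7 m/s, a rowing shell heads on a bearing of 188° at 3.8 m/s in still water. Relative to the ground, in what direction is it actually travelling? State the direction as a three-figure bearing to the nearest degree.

Taking east as x and north as y: velocity relative to the water = (-0.529, -3.763) m/s; the water relative to ground = (0.000, -0.700) m/s.
Velocity relative to ground = (-0.529, -3.763) + (0.000, -0.700) = (-0.529, -4.463) m/s.
Bearing = atan2(-0.53, -4.46) = 186.76° clockwise from north.

187°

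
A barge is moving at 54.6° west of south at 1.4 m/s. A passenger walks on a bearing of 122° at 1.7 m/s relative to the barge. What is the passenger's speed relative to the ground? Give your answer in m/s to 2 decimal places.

Taking east as x and north as y: barge velocity = (-1.141, -0.811) m/s; passenger velocity relative to barge = (1.442, -0.901) m/s.
Velocity relative to ground = (-1.141, -0.811) + (1.442, -0.901) = (0.301, -1.712) m/s.
Speed = |(0.301, -1.712)| = 1.738 m/s.

1.74 m/s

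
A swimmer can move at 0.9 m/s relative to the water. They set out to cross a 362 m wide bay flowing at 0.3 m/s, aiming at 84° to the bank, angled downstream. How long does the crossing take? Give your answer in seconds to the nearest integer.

404 s

The component of the swimmer's velocity perpendicular to the bank is 0.9 × sin 84° = 0.895 m/s.
Only the cross-stream component determines the crossing time; the current contributes nothing perpendicular to the bank.
Time = 362 / 0.895 = 404.438 s.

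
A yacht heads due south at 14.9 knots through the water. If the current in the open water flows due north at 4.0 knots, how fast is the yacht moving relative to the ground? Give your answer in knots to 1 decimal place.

10.9 knots

Taking east as x and north as y: velocity relative to the water = (0.000, -14.900) knots; the water relative to ground = (0.000, 4.000) knots.
Velocity relative to ground = (0.000, -14.900) + (0.000, 4.000) = (0.000, -10.900) knots.
Speed = |(0.000, -10.900)| = 10.900 knots.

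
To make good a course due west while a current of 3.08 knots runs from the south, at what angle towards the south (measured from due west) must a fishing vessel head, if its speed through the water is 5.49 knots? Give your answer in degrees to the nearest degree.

The current pushes perpendicular to the desired track; the heading must have a component into the current equal to 3.08 knots: 5.49 sin θ = 3.08.
sin θ = 0.5610, so θ = 34.126°.

34°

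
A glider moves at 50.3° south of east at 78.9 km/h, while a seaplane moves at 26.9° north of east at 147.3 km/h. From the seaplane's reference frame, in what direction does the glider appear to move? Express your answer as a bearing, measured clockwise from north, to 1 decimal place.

212.4°

Taking east as x and north as y: glider velocity = (50.399, -60.706) km/h; seaplane velocity = (131.362, 66.644) km/h.
Velocity of glider relative to seaplane = (50.399, -60.706) − (131.362, 66.644) = (-80.963, -127.349) km/h.
Bearing = atan2(-80.96, -127.35) = 212.45° clockwise from north.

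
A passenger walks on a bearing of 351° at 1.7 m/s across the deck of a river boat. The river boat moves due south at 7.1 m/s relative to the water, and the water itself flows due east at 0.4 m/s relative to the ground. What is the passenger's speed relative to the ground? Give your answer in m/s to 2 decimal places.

5.42 m/s

In east/north components (m/s): passenger relative to river boat = (-0.266, 1.679); river boat relative to water = (0.000, -7.100); water relative to ground = (0.400, 0.000).
Sum = (0.134, -5.421) m/s.
Speed = |(0.134, -5.421)| = 5.423 m/s.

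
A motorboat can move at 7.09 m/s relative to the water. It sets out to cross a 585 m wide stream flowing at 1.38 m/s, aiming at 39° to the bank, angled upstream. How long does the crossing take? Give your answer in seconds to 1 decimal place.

The component of the motorboat's velocity perpendicular to the bank is 7.09 × sin 39° = 4.462 m/s.
Only the cross-stream component determines the crossing time; the current contributes nothing perpendicular to the bank.
Time = 585 / 4.462 = 131.111 s.

131.1 s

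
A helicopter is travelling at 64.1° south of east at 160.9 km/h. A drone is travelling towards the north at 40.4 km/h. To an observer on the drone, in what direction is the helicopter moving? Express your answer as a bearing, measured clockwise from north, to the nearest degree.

159°

Taking east as x and north as y: helicopter velocity = (70.281, -144.739) km/h; drone velocity = (0.000, 40.400) km/h.
Velocity of helicopter relative to drone = (70.281, -144.739) − (0.000, 40.400) = (70.281, -185.139) km/h.
Bearing = atan2(70.28, -185.14) = 159.21° clockwise from north.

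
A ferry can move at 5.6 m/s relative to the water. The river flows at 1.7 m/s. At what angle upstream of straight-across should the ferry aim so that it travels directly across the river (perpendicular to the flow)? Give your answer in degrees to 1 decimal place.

To cancel the current, the upstream component of the ferry's velocity must equal the flow: 5.6 sin θ = 1.7.
sin θ = 1.7 / 5.6 = 0.3036.
θ = arcsin(0.3036) = 17.672°.

17.7°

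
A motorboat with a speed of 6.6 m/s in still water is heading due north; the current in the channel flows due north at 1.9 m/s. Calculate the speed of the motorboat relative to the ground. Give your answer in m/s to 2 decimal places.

8.50 m/s

Taking east as x and north as y: velocity relative to the water = (0.000, 6.600) m/s; the water relative to ground = (0.000, 1.900) m/s.
Velocity relative to ground = (0.000, 6.600) + (0.000, 1.900) = (0.000, 8.500) m/s.
Speed = |(0.000, 8.500)| = 8.500 m/s.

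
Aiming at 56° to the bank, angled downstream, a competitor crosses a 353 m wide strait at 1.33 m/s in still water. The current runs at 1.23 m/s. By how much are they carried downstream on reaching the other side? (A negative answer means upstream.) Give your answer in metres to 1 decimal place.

631.9 m

Perpendicular speed = 1.103 m/s; crossing time = 353 / 1.103 = 320.147 s.
Net downstream speed = 1.974 m/s.
Drift = 1.974 × 320.147 = 631.882 m (downstream).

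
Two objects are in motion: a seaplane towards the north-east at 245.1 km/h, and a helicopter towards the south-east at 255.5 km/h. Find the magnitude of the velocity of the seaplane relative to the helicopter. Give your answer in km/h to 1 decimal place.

Taking east as x and north as y: seaplane velocity = (173.312, 173.312) km/h; helicopter velocity = (180.666, -180.666) km/h.
Velocity of seaplane relative to helicopter = (173.312, 173.312) − (180.666, -180.666) = (-7.354, 353.978) km/h.
Magnitude = |(-7.354, 353.978)| = 354.054 km/h.

354.1 km/h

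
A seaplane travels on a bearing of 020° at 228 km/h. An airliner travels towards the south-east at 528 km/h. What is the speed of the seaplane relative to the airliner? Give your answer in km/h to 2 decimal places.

Taking east as x and north as y: seaplane velocity = (77.981, 214.250) km/h; airliner velocity = (373.352, -373.352) km/h.
Velocity of seaplane relative to airliner = (77.981, 214.250) − (373.352, -373.352) = (-295.372, 587.602) km/h.
Magnitude = |(-295.372, 587.602)| = 657.663 km/h.

657.66 km/h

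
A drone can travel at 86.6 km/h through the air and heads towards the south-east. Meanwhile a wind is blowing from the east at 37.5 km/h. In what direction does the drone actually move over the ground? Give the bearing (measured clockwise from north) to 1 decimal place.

158.8°

Taking east as x and north as y: velocity relative to the air = (61.235, -61.235) km/h; the air relative to ground = (-37.500, 0.000) km/h.
Velocity relative to ground = (61.235, -61.235) + (-37.500, 0.000) = (23.735, -61.235) km/h.
Bearing = atan2(23.74, -61.24) = 158.81° clockwise from north.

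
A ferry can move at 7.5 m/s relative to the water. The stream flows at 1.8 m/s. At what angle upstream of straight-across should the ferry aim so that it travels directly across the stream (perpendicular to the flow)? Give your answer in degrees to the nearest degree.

14°

To cancel the current, the upstream component of the ferry's velocity must equal the flow: 7.5 sin θ = 1.8.
sin θ = 1.8 / 7.5 = 0.2400.
θ = arcsin(0.2400) = 13.887°.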